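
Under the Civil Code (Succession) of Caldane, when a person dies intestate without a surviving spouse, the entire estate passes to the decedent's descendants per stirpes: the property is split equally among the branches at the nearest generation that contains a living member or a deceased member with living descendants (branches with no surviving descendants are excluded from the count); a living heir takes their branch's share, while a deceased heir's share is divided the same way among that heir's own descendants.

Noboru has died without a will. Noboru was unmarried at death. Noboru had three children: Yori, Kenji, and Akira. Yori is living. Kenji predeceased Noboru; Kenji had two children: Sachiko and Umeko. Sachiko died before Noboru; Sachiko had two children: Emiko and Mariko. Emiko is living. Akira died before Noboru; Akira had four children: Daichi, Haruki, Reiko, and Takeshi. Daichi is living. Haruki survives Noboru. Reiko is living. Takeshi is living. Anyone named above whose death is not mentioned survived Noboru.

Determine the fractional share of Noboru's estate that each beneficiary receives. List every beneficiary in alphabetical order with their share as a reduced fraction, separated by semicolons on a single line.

Daichi 1/12; Emiko 1/12; Haruki 1/12; Mariko 1/12; Reiko 1/12; Takeshi 1/12; Umeko 1/6; Yori 1/3

There is no surviving spouse, so the entire estate passes to Noboru's descendants per stirpes.
The estate is divided into 3 equal shares of 1/3 among Yori, Kenji, Akira.
Yori is living and takes 1/3.
Kenji predeceased; the 1/3 allotted to Kenji's branch passes to Kenji's issue by representation.
The 1/3 is divided into 2 equal shares of 1/6 among Sachiko, Umeko.
Sachiko predeceased; the 1/6 allotted to Sachiko's branch passes to Sachiko's issue by representation.
The 1/6 is divided into 2 equal shares of 1/12 among Emiko, Mariko.
Emiko is living and takes 1/12.
Mariko is living and takes 1/12.
Umeko is living and takes 1/6.
Akira predeceased; the 1/3 allotted to Akira's branch passes to Akira's issue by representation.
The 1/3 is divided into 4 equal shares of 1/12 among Daichi, Haruki, Reiko, Takeshi.
Daichi is living and takes 1/12.
Haruki is living and takes 1/12.
Reiko is living and takes 1/12.
Takeshi is living and takes 1/12.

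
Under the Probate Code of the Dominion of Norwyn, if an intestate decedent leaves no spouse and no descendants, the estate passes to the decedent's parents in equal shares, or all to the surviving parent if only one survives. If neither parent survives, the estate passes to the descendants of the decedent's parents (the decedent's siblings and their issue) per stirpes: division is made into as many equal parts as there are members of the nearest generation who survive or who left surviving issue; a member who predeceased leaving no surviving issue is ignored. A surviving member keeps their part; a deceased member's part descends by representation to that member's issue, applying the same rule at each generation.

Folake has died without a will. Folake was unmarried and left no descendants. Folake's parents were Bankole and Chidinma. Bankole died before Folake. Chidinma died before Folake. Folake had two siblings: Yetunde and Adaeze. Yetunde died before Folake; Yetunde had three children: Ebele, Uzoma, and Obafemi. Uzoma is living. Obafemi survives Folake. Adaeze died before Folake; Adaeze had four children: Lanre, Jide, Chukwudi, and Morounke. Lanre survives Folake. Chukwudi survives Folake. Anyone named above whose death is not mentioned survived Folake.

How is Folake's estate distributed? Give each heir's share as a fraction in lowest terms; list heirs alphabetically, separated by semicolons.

Chukwudi 1/8; Ebele 1/6; Jide 1/8; Lanre 1/8; Morounke 1/8; Obafemi 1/6; Uzoma 1/6

Neither parent survives and there are no descendants, so the estate passes to Folake's siblings and their issue per stirpes.
The estate is divided into 2 equal shares of 1/2 among Yetunde, Adaeze.
Yetunde predeceased; the 1/2 allotted to Yetunde's branch passes to Yetunde's issue by representation.
The 1/2 is divided into 3 equal shares of 1/6 among Ebele, Uzoma, Obafemi.
Ebele is living and takes 1/6.
Uzoma is living and takes 1/6.
Obafemi is living and takes 1/6.
Adaeze predeceased; the 1/2 allotted to Adaeze's branch passes to Adaeze's issue by representation.
The 1/2 is divided into 4 equal shares of 1/8 among Lanre, Jide, Chukwudi, Morounke.
Lanre is living and takes 1/8.
Jide is living and takes 1/8.
Chukwudi is living and takes 1/8.
Morounke is living and takes 1/8.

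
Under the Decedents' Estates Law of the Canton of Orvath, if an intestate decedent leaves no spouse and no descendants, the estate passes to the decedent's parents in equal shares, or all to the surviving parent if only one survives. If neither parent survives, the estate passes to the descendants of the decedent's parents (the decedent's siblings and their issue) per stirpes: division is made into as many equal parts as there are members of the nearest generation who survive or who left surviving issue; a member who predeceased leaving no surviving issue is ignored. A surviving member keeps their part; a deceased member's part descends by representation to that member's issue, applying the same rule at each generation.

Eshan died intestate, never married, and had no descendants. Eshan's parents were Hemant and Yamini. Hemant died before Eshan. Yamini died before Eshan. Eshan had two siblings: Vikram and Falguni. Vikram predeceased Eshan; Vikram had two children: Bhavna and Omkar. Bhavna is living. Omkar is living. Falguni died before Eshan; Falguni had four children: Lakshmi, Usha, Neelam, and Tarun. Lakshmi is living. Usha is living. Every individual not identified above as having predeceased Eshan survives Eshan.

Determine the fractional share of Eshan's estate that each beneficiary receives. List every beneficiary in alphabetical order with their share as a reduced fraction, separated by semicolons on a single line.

Bhavna 1/4; Lakshmi 1/8; Neelam 1/8; Omkar 1/4; Tarun 1/8; Usha 1/8

Neither parent survives and there are no descendants, so the estate passes to Eshan's siblings and their issue per stirpes.
The estate is divided into 2 equal shares of 1/2 among Vikram, Falguni.
Vikram predeceased; the 1/2 allotted to Vikram's branch passes to Vikram's issue by representation.
The 1/2 is divided into 2 equal shares of 1/4 among Bhavna, Omkar.
Bhavna is living and takes 1/4.
Omkar is living and takes 1/4.
Falguni predeceased; the 1/2 allotted to Falguni's branch passes to Falguni's issue by representation.
The 1/2 is divided into 4 equal shares of 1/8 among Lakshmi, Usha, Neelam, Tarun.
Lakshmi is living and takes 1/8.
Usha is living and takes 1/8.
Neelam is living and takes 1/8.
Tarun is living and takes 1/8.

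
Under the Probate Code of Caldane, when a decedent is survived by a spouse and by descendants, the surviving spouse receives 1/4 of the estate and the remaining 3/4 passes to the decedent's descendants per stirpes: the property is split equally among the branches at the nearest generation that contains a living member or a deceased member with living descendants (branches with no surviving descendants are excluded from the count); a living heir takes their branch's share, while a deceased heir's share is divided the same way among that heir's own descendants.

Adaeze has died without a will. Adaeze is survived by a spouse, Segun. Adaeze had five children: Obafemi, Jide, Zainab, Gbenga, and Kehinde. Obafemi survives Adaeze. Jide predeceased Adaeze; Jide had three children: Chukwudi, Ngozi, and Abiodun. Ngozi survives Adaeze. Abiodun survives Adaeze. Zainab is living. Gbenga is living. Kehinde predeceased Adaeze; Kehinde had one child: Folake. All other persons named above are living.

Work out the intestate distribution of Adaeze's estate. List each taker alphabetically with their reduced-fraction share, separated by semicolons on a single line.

Segun, as surviving spouse, takes 1/4.
The remaining 3/4 passes to Adaeze's descendants per stirpes.
The 3/4 is divided into 5 equal shares of 3/20 among Obafemi, Jide, Zainab, Gbenga, Kehinde.
Obafemi is living and takes 3/20.
Jide predeceased; the 3/20 allotted to Jide's branch passes to Jide's issue by representation.
The 3/20 is divided into 3 equal shares of 1/20 among Chukwudi, Ngozi, Abiodun.
Chukwudi is living and takes 1/20.
Ngozi is living and takes 1/20.
Abiodun is living and takes 1/20.
Zainab is living and takes 3/20.
Gbenga is living and takes 3/20.
Kehinde predeceased; the 3/20 allotted to Kehinde's branch passes to Kehinde's issue by representation.
Folake is the sole taker at this level and receives the full 3/20.

Abiodun 1/20; Chukwudi 1/20; Folake 3/20; Gbenga 3/20; Ngozi 1/20; Obafemi 3/20; Segun 1/4; Zainab 3/20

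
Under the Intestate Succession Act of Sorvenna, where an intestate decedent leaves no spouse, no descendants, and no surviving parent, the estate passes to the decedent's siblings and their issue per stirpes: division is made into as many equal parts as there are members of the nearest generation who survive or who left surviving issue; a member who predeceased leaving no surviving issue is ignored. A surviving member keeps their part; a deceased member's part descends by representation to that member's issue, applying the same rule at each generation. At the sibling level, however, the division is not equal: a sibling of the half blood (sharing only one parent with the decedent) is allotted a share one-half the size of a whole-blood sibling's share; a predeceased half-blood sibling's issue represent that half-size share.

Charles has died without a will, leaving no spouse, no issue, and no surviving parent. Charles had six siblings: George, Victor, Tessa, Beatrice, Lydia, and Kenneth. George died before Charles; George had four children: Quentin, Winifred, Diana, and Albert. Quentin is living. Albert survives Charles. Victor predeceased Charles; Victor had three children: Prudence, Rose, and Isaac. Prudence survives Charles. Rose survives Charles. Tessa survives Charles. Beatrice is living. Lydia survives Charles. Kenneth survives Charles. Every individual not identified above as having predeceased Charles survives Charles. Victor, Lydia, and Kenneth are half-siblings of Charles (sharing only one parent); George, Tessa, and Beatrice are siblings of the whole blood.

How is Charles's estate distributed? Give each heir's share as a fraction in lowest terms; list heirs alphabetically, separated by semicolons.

No spouse, descendants, or parent survives, so the estate passes to Charles's siblings per stirpes.
Half-blood siblings count for one-half the weight of whole-blood siblings at the initial division.
Dividing 1 in proportion to weights (total weight 9/2): George (weight 1) → 2/9; Victor (weight 1/2) → 1/9; Tessa (weight 1) → 2/9; Beatrice (weight 1) → 2/9; Lydia (weight 1/2) → 1/9; Kenneth (weight 1/2) → 1/9.
George predeceased; the 2/9 allotted to George's branch passes to George's issue by representation.
The 2/9 is divided into 4 equal shares of 1/18 among Quentin, Winifred, Diana, Albert.
Quentin is living and takes 1/18.
Winifred is living and takes 1/18.
Diana is living and takes 1/18.
Albert is living and takes 1/18.
Victor predeceased; the 1/9 allotted to Victor's branch passes to Victor's issue by representation.
The 1/9 is divided into 3 equal shares of 1/27 among Prudence, Rose, Isaac.
Prudence is living and takes 1/27.
Rose is living and takes 1/27.
Isaac is living and takes 1/27.
Tessa is living and takes 2/9.
Beatrice is living and takes 2/9.
Lydia is living and takes 1/9.
Kenneth is living and takes 1/9.

Albert 1/18; Beatrice 2/9; Diana 1/18; Isaac 1/27; Kenneth 1/9; Lydia 1/9; Prudence 1/27; Quentin 1/18; Rose 1/27; Tessa 2/9; Winifred 1/18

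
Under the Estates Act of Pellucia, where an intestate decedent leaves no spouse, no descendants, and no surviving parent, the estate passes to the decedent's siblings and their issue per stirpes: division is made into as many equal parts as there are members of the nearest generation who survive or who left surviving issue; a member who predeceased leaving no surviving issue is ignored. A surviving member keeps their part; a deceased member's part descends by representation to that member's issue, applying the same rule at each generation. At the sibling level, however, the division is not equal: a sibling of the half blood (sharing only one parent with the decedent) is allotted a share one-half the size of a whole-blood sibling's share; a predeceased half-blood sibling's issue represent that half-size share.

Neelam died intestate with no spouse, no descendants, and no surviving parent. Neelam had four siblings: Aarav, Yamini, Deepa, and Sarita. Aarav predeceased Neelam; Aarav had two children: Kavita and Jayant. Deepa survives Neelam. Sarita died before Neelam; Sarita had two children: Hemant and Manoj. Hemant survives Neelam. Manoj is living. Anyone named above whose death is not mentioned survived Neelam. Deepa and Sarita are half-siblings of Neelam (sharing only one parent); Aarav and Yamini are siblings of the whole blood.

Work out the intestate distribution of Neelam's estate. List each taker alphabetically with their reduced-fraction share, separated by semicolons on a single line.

No spouse, descendants, or parent survives, so the estate passes to Neelam's siblings per stirpes.
Half-blood siblings count for one-half the weight of whole-blood siblings at the initial division.
Dividing 1 in proportion to weights (total weight 3): Aarav (weight 1) → 1/3; Yamini (weight 1) → 1/3; Deepa (weight 1/2) → 1/6; Sarita (weight 1/2) → 1/6.
Aarav predeceased; the 1/3 allotted to Aarav's branch passes to Aarav's issue by representation.
The 1/3 is divided into 2 equal shares of 1/6 among Kavita, Jayant.
Kavita is living and takes 1/6.
Jayant is living and takes 1/6.
Yamini is living and takes 1/3.
Deepa is living and takes 1/6.
Sarita predeceased; the 1/6 allotted to Sarita's branch passes to Sarita's issue by representation.
The 1/6 is divided into 2 equal shares of 1/12 among Hemant, Manoj.
Hemant is living and takes 1/12.
Manoj is living and takes 1/12.

Deepa 1/6; Hemant 1/12; Jayant 1/6; Kavita 1/6; Manoj 1/12; Yamini 1/3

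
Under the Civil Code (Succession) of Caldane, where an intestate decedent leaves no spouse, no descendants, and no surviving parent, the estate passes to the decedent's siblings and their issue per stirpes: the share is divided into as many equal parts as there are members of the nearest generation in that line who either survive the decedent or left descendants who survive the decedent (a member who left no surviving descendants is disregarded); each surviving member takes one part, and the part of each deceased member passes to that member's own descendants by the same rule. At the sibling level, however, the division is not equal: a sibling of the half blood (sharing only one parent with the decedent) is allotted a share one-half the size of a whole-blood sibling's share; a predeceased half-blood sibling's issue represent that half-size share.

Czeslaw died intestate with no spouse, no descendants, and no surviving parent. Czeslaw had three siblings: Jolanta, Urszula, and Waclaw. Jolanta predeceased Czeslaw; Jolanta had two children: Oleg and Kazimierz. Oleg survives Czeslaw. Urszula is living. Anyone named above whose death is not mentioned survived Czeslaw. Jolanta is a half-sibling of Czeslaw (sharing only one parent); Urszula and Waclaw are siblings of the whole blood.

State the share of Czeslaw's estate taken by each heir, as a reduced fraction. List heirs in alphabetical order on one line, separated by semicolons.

No spouse, descendants, or parent survives, so the estate passes to Czeslaw's siblings per stirpes.
Half-blood siblings count for one-half the weight of whole-blood siblings at the initial division.
Dividing 1 in proportion to weights (total weight 5/2): Jolanta (weight 1/2) → 1/5; Urszula (weight 1) → 2/5; Waclaw (weight 1) → 2/5.
Jolanta predeceased; the 1/5 allotted to Jolanta's branch passes to Jolanta's issue by representation.
The 1/5 is divided into 2 equal shares of 1/10 among Oleg, Kazimierz.
Oleg is living and takes 1/10.
Kazimierz is living and takes 1/10.
Urszula is living and takes 2/5.
Waclaw is living and takes 2/5.

Kazimierz 1/10; Oleg 1/10; Urszula 2/5; Waclaw 2/5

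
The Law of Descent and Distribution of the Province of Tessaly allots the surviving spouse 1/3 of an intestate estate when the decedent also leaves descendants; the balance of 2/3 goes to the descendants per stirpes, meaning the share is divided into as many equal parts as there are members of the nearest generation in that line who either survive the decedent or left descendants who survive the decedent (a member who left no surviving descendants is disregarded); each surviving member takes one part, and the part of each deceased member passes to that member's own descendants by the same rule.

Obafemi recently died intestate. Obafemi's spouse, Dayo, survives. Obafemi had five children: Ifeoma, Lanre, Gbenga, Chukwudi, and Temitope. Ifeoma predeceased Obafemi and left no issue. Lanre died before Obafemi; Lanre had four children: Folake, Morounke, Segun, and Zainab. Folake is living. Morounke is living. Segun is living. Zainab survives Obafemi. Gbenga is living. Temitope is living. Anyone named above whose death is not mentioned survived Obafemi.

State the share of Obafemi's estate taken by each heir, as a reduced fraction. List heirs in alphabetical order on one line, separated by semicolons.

Chukwudi 1/6; Dayo 1/3; Folake 1/24; Gbenga 1/6; Morounke 1/24; Segun 1/24; Temitope 1/6; Zainab 1/24

Dayo, as surviving spouse, takes 1/3.
The remaining 2/3 passes to Obafemi's descendants per stirpes.
Ifeoma left no surviving issue, so that branch lapses and is disregarded.
The 2/3 is divided into 4 equal shares of 1/6 among Lanre, Gbenga, Chukwudi, Temitope.
Lanre predeceased; the 1/6 allotted to Lanre's branch passes to Lanre's issue by representation.
The 1/6 is divided into 4 equal shares of 1/24 among Folake, Morounke, Segun, Zainab.
Folake is living and takes 1/24.
Morounke is living and takes 1/24.
Segun is living and takes 1/24.
Zainab is living and takes 1/24.
Gbenga is living and takes 1/6.
Chukwudi is living and takes 1/6.
Temitope is living and takes 1/6.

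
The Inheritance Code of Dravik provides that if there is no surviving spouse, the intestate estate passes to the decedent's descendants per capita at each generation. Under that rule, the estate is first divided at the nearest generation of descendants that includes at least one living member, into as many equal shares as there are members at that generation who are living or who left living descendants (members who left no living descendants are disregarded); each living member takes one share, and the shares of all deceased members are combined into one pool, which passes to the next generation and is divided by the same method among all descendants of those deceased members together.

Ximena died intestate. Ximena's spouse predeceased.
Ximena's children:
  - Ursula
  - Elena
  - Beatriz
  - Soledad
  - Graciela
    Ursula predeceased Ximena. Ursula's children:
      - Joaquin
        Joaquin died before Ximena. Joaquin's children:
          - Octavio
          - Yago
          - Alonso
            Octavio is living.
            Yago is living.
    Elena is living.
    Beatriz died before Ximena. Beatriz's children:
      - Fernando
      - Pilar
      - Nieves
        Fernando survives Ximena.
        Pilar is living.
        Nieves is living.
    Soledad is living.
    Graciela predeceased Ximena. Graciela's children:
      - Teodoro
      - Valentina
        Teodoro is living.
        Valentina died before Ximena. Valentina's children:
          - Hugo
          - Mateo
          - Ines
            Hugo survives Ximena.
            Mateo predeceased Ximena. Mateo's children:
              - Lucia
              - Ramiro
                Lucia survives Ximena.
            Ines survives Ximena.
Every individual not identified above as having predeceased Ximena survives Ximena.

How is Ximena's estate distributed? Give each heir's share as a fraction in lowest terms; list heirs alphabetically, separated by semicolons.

There is no surviving spouse, so the entire estate passes to Ximena's descendants per capita at each generation.
At generation 1 (Ursula, Elena, Beatriz, Soledad, Graciela) there are 5 shares of (1)/5 = 1/5 each.
Living: Elena and Soledad — each takes 1/5.
Deceased: Ursula, Beatriz, and Graciela. Their combined 3/5 is pooled and carried to generation 2.
At generation 2 (Joaquin, Fernando, Pilar, Nieves, Teodoro, Valentina) there are 6 shares of (3/5)/6 = 1/10 each.
Living: Fernando, Pilar, Nieves, and Teodoro — each takes 1/10.
Deceased: Joaquin and Valentina. Their combined 1/5 is pooled and carried to generation 3.
At generation 3 (Octavio, Yago, Alonso, Hugo, Mateo, Ines) there are 6 shares of (1/5)/6 = 1/30 each.
Living: Octavio, Yago, Alonso, Hugo, and Ines — each takes 1/30.
Deceased: Mateo. That 1/30 share is carried to generation 4.
At generation 4 (Lucia, Ramiro) there are 2 shares of (1/30)/2 = 1/60 each.
Living: Lucia and Ramiro — each takes 1/60.

Alonso 1/30; Elena 1/5; Fernando 1/10; Hugo 1/30; Ines 1/30; Lucia 1/60; Nieves 1/10; Octavio 1/30; Pilar 1/10; Ramiro 1/60; Soledad 1/5; Teodoro 1/10; Yago 1/30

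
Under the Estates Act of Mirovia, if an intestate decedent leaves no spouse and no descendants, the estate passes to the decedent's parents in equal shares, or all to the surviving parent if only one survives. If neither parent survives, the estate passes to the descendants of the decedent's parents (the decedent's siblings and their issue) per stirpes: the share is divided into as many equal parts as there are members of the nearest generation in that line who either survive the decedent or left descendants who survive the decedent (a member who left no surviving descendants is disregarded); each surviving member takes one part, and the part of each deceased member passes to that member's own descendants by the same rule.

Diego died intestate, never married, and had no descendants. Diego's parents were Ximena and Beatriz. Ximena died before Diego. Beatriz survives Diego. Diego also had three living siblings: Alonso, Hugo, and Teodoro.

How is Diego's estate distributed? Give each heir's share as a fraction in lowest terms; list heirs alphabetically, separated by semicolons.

Only one parent, Beatriz, survives, so Beatriz takes the entire estate. The siblings take nothing because a surviving parent has priority.

Beatriz 1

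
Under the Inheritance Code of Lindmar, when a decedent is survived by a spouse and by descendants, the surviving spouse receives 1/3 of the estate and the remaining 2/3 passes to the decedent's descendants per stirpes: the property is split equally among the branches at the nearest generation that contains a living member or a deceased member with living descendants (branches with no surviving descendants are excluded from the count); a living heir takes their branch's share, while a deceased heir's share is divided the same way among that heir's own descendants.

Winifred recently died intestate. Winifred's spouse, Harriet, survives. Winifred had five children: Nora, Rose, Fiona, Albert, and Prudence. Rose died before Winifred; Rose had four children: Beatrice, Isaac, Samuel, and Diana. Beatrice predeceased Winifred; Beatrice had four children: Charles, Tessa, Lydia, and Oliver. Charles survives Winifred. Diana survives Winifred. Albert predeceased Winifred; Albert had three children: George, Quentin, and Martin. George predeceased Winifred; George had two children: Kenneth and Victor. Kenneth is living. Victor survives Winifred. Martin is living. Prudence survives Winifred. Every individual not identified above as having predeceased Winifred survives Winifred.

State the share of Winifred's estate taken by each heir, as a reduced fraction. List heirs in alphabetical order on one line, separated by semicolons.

Harriet, as surviving spouse, takes 1/3.
The remaining 2/3 passes to Winifred's descendants per stirpes.
The 2/3 is divided into 5 equal shares of 2/15 among Nora, Rose, Fiona, Albert, Prudence.
Nora is living and takes 2/15.
Rose predeceased; the 2/15 allotted to Rose's branch passes to Rose's issue by representation.
The 2/15 is divided into 4 equal shares of 1/30 among Beatrice, Isaac, Samuel, Diana.
Beatrice predeceased; the 1/30 allotted to Beatrice's branch passes to Beatrice's issue by representation.
The 1/30 is divided into 4 equal shares of 1/120 among Charles, Tessa, Lydia, Oliver.
Charles is living and takes 1/120.
Tessa is living and takes 1/120.
Lydia is living and takes 1/120.
Oliver is living and takes 1/120.
Isaac is living and takes 1/30.
Samuel is living and takes 1/30.
Diana is living and takes 1/30.
Fiona is living and takes 2/15.
Albert predeceased; the 2/15 allotted to Albert's branch passes to Albert's issue by representation.
The 2/15 is divided into 3 equal shares of 2/45 among George, Quentin, Martin.
George predeceased; the 2/45 allotted to George's branch passes to George's issue by representation.
The 2/45 is divided into 2 equal shares of 1/45 among Kenneth, Victor.
Kenneth is living and takes 1/45.
Victor is living and takes 1/45.
Quentin is living and takes 2/45.
Martin is living and takes 2/45.
Prudence is living and takes 2/15.

Charles 1/120; Diana 1/30; Fiona 2/15; Harriet 1/3; Isaac 1/30; Kenneth 1/45; Lydia 1/120; Martin 2/45; Nora 2/15; Oliver 1/120; Prudence 2/15; Quentin 2/45; Samuel 1/30; Tessa 1/120; Victor 1/45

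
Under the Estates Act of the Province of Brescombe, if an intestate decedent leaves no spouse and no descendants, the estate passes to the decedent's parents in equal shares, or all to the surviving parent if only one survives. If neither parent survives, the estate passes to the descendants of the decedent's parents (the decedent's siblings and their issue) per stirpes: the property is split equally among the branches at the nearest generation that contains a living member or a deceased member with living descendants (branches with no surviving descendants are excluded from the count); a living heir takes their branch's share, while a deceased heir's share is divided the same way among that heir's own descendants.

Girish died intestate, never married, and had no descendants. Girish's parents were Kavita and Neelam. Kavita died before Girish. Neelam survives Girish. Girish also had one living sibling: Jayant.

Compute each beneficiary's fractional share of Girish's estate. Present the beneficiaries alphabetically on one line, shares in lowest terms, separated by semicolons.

Only one parent, Neelam, survives, so Neelam takes the entire estate. The siblings take nothing because a surviving parent has priority.

Neelam 1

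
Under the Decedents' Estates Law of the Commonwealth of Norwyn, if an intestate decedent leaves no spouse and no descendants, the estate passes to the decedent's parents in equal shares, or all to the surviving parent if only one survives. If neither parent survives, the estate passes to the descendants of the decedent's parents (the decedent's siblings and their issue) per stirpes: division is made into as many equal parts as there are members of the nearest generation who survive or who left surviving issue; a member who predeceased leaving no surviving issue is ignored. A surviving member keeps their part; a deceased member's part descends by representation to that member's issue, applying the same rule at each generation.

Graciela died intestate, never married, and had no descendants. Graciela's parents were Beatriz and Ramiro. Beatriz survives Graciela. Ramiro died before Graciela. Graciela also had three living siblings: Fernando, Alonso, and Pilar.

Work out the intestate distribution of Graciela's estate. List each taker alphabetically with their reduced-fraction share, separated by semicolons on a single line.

Beatriz 1

Only one parent, Beatriz, survives, so Beatriz takes the entire estate. The siblings take nothing because a surviving parent has priority.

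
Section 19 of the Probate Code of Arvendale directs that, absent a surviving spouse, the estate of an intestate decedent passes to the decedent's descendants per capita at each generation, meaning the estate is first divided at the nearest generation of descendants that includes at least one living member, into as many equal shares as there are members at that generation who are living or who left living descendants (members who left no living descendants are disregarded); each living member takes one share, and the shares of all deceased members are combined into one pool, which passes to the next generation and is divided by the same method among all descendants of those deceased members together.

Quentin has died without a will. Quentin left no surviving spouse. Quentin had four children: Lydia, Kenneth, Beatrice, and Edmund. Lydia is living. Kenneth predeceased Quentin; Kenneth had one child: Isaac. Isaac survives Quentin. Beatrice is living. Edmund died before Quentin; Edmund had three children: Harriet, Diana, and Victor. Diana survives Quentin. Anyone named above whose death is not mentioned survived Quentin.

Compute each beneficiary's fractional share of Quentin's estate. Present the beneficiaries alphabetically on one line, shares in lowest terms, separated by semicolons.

Beatrice 1/4; Diana 1/8; Harriet 1/8; Isaac 1/8; Lydia 1/4; Victor 1/8

There is no surviving spouse, so the entire estate passes to Quentin's descendants per capita at each generation.
At generation 1 (Lydia, Kenneth, Beatrice, Edmund) there are 4 shares of (1)/4 = 1/4 each.
Living: Lydia and Beatrice — each takes 1/4.
Deceased: Kenneth and Edmund. Their combined 1/2 is pooled and carried to generation 2.
At generation 2 (Isaac, Harriet, Diana, Victor) there are 4 shares of (1/2)/4 = 1/8 each.
Living: Isaac, Harriet, Diana, and Victor — each takes 1/8.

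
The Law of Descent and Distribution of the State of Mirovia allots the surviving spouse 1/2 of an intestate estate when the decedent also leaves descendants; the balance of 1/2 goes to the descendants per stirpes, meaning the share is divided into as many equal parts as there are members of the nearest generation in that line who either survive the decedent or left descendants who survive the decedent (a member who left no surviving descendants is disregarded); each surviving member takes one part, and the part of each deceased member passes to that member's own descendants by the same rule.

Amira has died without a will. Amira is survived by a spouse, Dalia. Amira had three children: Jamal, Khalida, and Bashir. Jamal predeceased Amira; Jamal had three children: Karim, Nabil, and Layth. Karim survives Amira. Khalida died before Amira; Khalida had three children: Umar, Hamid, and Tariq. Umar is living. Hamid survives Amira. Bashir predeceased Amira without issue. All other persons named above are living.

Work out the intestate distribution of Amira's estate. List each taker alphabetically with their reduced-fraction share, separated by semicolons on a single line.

Dalia, as surviving spouse, takes 1/2.
The remaining 1/2 passes to Amira's descendants per stirpes.
Bashir left no surviving issue, so that branch lapses and is disregarded.
The 1/2 is divided into 2 equal shares of 1/4 among Jamal, Khalida.
Jamal predeceased; the 1/4 allotted to Jamal's branch passes to Jamal's issue by representation.
The 1/4 is divided into 3 equal shares of 1/12 among Karim, Nabil, Layth.
Karim is living and takes 1/12.
Nabil is living and takes 1/12.
Layth is living and takes 1/12.
Khalida predeceased; the 1/4 allotted to Khalida's branch passes to Khalida's issue by representation.
The 1/4 is divided into 3 equal shares of 1/12 among Umar, Hamid, Tariq.
Umar is living and takes 1/12.
Hamid is living and takes 1/12.
Tariq is living and takes 1/12.

Dalia 1/2; Hamid 1/12; Karim 1/12; Layth 1/12; Nabil 1/12; Tariq 1/12; Umar 1/12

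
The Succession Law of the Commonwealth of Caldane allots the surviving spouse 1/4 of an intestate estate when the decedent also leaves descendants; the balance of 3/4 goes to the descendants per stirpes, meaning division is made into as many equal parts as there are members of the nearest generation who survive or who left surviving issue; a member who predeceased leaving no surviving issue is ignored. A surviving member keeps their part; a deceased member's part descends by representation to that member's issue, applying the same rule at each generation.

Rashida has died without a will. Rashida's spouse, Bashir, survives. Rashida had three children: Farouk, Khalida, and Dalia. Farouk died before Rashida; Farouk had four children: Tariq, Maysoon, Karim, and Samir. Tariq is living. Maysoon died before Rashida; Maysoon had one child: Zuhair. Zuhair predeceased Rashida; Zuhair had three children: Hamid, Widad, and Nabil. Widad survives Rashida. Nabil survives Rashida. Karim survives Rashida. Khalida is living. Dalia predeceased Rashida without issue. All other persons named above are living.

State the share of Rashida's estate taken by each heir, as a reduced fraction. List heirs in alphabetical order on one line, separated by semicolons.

Bashir 1/4; Hamid 1/32; Karim 3/32; Khalida 3/8; Nabil 1/32; Samir 3/32; Tariq 3/32; Widad 1/32

Bashir, as surviving spouse, takes 1/4.
The remaining 3/4 passes to Rashida's descendants per stirpes.
Dalia left no surviving issue, so that branch lapses and is disregarded.
The 3/4 is divided into 2 equal shares of 3/8 among Farouk, Khalida.
Farouk predeceased; the 3/8 allotted to Farouk's branch passes to Farouk's issue by representation.
The 3/8 is divided into 4 equal shares of 3/32 among Tariq, Maysoon, Karim, Samir.
Tariq is living and takes 3/32.
Maysoon predeceased; the 3/32 allotted to Maysoon's branch passes to Maysoon's issue by representation.
Zuhair's line is the sole branch at this level, so the full 3/32 passes to Zuhair's issue by representation.
The 3/32 is divided into 3 equal shares of 1/32 among Hamid, Widad, Nabil.
Hamid is living and takes 1/32.
Widad is living and takes 1/32.
Nabil is living and takes 1/32.
Karim is living and takes 3/32.
Samir is living and takes 3/32.
Khalida is living and takes 3/8.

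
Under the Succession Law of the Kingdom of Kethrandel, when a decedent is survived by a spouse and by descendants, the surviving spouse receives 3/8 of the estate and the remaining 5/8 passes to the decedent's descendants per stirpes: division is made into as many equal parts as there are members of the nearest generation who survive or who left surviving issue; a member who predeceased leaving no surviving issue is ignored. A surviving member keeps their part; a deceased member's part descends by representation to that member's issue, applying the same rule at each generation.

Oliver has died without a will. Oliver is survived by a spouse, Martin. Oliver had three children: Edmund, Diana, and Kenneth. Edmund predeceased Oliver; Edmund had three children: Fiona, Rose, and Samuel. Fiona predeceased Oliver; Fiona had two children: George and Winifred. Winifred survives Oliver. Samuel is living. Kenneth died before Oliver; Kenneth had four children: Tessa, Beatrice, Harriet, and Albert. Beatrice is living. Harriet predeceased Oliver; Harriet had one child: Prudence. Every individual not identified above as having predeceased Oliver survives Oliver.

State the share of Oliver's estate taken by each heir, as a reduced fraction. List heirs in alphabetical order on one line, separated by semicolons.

Albert 5/96; Beatrice 5/96; Diana 5/24; George 5/144; Martin 3/8; Prudence 5/96; Rose 5/72; Samuel 5/72; Tessa 5/96; Winifred 5/144

Martin, as surviving spouse, takes 3/8.
The remaining 5/8 passes to Oliver's descendants per stirpes.
The 5/8 is divided into 3 equal shares of 5/24 among Edmund, Diana, Kenneth.
Edmund predeceased; the 5/24 allotted to Edmund's branch passes to Edmund's issue by representation.
The 5/24 is divided into 3 equal shares of 5/72 among Fiona, Rose, Samuel.
Fiona predeceased; the 5/72 allotted to Fiona's branch passes to Fiona's issue by representation.
The 5/72 is divided into 2 equal shares of 5/144 among George, Winifred.
George is living and takes 5/144.
Winifred is living and takes 5/144.
Rose is living and takes 5/72.
Samuel is living and takes 5/72.
Diana is living and takes 5/24.
Kenneth predeceased; the 5/24 allotted to Kenneth's branch passes to Kenneth's issue by representation.
The 5/24 is divided into 4 equal shares of 5/96 among Tessa, Beatrice, Harriet, Albert.
Tessa is living and takes 5/96.
Beatrice is living and takes 5/96.
Harriet predeceased; the 5/96 allotted to Harriet's branch passes to Harriet's issue by representation.
Prudence is the sole taker at this level and receives the full 5/96.
Albert is living and takes 5/96.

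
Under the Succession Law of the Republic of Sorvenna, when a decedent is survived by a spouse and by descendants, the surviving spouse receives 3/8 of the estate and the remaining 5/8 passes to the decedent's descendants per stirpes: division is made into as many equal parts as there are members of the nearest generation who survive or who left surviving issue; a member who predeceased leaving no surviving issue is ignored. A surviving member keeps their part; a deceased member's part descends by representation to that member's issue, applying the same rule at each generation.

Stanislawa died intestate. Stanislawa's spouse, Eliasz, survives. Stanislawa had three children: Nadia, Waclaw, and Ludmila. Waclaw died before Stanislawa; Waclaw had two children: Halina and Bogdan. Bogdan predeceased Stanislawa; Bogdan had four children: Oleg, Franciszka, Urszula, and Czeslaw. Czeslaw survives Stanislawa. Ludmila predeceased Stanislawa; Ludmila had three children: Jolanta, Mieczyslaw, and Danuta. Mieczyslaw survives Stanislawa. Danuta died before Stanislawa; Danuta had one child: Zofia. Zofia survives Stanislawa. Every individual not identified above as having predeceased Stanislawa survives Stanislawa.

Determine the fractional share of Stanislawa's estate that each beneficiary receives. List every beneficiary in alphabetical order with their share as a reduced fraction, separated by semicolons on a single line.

Eliasz, as surviving spouse, takes 3/8.
The remaining 5/8 passes to Stanislawa's descendants per stirpes.
The 5/8 is divided into 3 equal shares of 5/24 among Nadia, Waclaw, Ludmila.
Nadia is living and takes 5/24.
Waclaw predeceased; the 5/24 allotted to Waclaw's branch passes to Waclaw's issue by representation.
The 5/24 is divided into 2 equal shares of 5/48 among Halina, Bogdan.
Halina is living and takes 5/48.
Bogdan predeceased; the 5/48 allotted to Bogdan's branch passes to Bogdan's issue by representation.
The 5/48 is divided into 4 equal shares of 5/192 among Oleg, Franciszka, Urszula, Czeslaw.
Oleg is living and takes 5/192.
Franciszka is living and takes 5/192.
Urszula is living and takes 5/192.
Czeslaw is living and takes 5/192.
Ludmila predeceased; the 5/24 allotted to Ludmila's branch passes to Ludmila's issue by representation.
The 5/24 is divided into 3 equal shares of 5/72 among Jolanta, Mieczyslaw, Danuta.
Jolanta is living and takes 5/72.
Mieczyslaw is living and takes 5/72.
Danuta predeceased; the 5/72 allotted to Danuta's branch passes to Danuta's issue by representation.
Zofia is the sole taker at this level and receives the full 5/72.

Czeslaw 5/192; Eliasz 3/8; Franciszka 5/192; Halina 5/48; Jolanta 5/72; Mieczyslaw 5/72; Nadia 5/24; Oleg 5/192; Urszula 5/192; Zofia 5/72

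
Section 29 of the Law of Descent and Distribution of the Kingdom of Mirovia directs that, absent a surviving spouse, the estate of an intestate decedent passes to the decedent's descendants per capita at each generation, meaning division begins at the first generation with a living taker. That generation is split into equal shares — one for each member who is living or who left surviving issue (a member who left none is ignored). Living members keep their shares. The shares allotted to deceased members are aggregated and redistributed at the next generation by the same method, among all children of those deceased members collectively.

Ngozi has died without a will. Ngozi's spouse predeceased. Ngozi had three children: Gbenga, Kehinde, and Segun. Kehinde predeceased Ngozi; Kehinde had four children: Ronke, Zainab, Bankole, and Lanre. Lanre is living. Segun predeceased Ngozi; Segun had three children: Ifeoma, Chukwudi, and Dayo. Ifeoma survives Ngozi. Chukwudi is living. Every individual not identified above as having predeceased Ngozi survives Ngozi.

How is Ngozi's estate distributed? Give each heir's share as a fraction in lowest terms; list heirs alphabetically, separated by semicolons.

Bankole 2/21; Chukwudi 2/21; Dayo 2/21; Gbenga 1/3; Ifeoma 2/21; Lanre 2/21; Ronke 2/21; Zainab 2/21

There is no surviving spouse, so the entire estate passes to Ngozi's descendants per capita at each generation.
At generation 1 (Gbenga, Kehinde, Segun) there are 3 shares of (1)/3 = 1/3 each.
Living: Gbenga — each takes 1/3.
Deceased: Kehinde and Segun. Their combined 2/3 is pooled and carried to generation 2.
At generation 2 (Ronke, Zainab, Bankole, Lanre, Ifeoma, Chukwudi, Dayo) there are 7 shares of (2/3)/7 = 2/21 each.
Living: Ronke, Zainab, Bankole, Lanre, Ifeoma, Chukwudi, and Dayo — each takes 2/21.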